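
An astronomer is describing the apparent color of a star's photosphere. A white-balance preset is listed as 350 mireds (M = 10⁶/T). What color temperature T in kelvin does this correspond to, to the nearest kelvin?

T = 10⁶ / 350 = 2857.14 K → 2857 K.

2857 K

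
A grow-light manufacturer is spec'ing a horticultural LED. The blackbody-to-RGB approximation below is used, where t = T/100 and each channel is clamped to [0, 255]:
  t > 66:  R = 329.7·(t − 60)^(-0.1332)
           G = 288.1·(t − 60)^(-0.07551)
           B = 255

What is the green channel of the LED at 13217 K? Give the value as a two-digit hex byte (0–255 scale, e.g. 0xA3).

0xD1

t = 13217/100 = 132.17; the t > 66 branch applies.
G = 288.1·(132.17 − 60)^(-0.07551) = 288.1·72.17^(-0.07551) = 288.1·0.72389 = 208.554.
Rounded: 209; in hex, 0xD1.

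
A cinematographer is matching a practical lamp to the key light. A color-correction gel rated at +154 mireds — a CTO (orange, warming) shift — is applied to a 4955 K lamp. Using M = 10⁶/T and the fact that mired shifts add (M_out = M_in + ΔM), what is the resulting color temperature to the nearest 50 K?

2800 K

M_in = 10⁶/4955 = 201.82 mireds.
M_out = 201.82 + (+154) = 355.82 mireds.
T_out = 10⁶/355.82 = 2810.4 K → 2800 K.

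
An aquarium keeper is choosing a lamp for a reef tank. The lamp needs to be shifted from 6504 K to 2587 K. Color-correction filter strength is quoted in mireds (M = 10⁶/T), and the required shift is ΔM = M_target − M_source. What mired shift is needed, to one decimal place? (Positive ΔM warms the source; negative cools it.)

+232.8 mireds

M_source = 10⁶/6504 = 153.752; M_target = 10⁶/2587 = 386.548.
ΔM = 386.548 − 153.752 = 232.797 → +232.8 mireds, a warming shift.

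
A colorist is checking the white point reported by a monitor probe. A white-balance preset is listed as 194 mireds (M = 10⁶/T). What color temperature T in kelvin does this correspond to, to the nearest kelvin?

T = 10⁶ / 194 = 5154.64 K → 5155 K.

5155 K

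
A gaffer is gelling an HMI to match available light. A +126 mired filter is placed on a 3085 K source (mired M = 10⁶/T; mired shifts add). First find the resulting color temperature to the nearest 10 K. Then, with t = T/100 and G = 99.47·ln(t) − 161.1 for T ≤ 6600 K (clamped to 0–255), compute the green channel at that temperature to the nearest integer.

M_in = 10⁶/3085 = 324.15; M_out = 324.15 + (+126) = 450.15.
T_out = 10⁶/450.15 = 2221.5 K → 2220 K; t = 22.2.
G = 99.47·ln 22.2 − 161.1 = 99.47·3.1001 − 161.1 = 147.266.
Rounded: 147.

147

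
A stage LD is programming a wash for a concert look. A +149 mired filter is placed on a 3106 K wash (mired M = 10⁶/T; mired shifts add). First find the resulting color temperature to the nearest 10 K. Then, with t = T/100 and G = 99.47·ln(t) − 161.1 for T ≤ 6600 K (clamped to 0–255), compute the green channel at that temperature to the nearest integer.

143

M_in = 10⁶/3106 = 321.96; M_out = 321.96 + (+149) = 470.96.
T_out = 10⁶/470.96 = 2123.3 K → 2120 K; t = 21.2.
G = 99.47·ln 21.2 − 161.1 = 99.47·3.0540 − 161.1 = 142.681.
Rounded: 143.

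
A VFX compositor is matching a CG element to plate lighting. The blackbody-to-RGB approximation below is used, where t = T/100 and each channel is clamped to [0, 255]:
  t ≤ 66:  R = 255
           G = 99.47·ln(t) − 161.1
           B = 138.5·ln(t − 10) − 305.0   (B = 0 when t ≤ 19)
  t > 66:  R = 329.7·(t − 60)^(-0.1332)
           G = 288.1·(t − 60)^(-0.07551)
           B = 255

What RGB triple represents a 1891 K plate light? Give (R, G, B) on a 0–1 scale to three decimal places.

(1.000, 0.515, 0.000)

t = 1891/100 = 18.91; the t ≤ 66 branch applies.
R = 255 by definition for t ≤ 66.
G = 99.47·ln 18.91 − 161.1 = 99.47·2.9397 − 161.1 = 131.311.
t = 18.91 ≤ 19, so B = 0.
Dividing each by 255: (1.0000, 0.5149, 0.0000) → (1.000, 0.515, 0.000).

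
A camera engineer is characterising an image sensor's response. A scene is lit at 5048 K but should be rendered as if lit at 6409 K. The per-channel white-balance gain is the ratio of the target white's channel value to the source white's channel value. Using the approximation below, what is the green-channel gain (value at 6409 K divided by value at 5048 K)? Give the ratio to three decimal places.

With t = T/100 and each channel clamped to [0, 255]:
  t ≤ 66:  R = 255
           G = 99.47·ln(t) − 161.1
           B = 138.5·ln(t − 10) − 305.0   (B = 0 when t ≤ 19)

1.104

At 5048 K (t = 50.48):
  G = 99.47·ln 50.48 − 161.1 = 99.47·3.9216 − 161.1 = 228.979.
At 6409 K (t = 64.09):
  G = 99.47·ln 64.09 − 161.1 = 99.47·4.1603 − 161.1 = 252.724.
Gain = 252.724 / 228.979 = 1.1037 → 1.104.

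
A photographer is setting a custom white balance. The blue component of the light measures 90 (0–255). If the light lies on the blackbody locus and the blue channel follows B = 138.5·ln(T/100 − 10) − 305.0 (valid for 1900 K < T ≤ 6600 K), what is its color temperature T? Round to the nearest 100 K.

2700 K

ln(t − 10) = (90 + 305.0) / 138.5 = 2.8520.
t − 10 = e^2.8520 = 17.322, so t = 27.322.
T = 100·t = 2732 K → 2700 K to the nearest 100 K.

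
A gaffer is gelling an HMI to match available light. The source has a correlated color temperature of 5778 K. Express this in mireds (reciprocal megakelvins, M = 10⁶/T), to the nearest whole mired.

173 mireds

M = 10⁶ / 5778 = 173.070 → 173 mireds.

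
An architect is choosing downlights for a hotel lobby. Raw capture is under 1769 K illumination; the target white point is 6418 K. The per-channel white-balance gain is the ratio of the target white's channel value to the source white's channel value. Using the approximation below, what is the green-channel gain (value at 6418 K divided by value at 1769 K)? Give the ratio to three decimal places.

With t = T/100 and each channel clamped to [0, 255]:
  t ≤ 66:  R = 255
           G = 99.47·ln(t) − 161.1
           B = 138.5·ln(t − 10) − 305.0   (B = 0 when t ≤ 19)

At 1769 K (t = 17.69):
  G = 99.47·ln 17.69 − 161.1 = 99.47·2.8730 − 161.1 = 124.677.
At 6418 K (t = 64.18):
  G = 99.47·ln 64.18 − 161.1 = 99.47·4.1617 − 161.1 = 252.863.
Gain = 252.863 / 124.677 = 2.0281 → 2.028.

2.028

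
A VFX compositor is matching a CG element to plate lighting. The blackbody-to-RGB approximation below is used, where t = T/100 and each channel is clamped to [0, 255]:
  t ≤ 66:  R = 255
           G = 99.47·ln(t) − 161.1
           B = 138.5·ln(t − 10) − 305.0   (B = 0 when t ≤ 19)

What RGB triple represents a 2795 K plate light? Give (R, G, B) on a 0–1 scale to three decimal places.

(1.000, 0.667, 0.372)

t = 2795/100 = 27.95; the t ≤ 66 branch applies.
R = 255 by definition for t ≤ 66.
G = 99.47·ln 27.95 − 161.1 = 99.47·3.3304 − 161.1 = 170.177.
B = 138.5·ln(27.95 − 10) − 305.0 = 138.5·ln 17.95 − 305.0 = 138.5·2.8876 − 305.0 = 94.931.
Dividing each by 255: (1.0000, 0.6674, 0.3723) → (1.000, 0.667, 0.372).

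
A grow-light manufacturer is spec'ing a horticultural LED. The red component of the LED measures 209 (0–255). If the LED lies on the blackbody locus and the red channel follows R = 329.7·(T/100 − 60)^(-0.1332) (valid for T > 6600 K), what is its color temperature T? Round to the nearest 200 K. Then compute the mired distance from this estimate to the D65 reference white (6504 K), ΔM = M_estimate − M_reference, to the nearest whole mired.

(t − 60)^(-0.1332) = 209/329.7 = 0.63391.
t − 60 = 0.63391^(1/-0.1332) = 0.63391^(-7.508) = 30.639, so t = 90.639.
T = 100·t = 9064 K → 9000 K to the nearest 200 K.
M_estimate = 10⁶/9000 = 111.11; M_reference = 10⁶/6504 = 153.75.
ΔM = 111.11 − 153.75 = -42.64 → -43 mireds.

-43 mireds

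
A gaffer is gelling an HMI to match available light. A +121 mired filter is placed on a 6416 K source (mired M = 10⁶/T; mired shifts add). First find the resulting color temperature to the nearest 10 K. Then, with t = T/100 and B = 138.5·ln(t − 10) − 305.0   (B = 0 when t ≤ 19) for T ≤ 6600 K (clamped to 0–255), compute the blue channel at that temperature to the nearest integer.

147

M_in = 10⁶/6416 = 155.86; M_out = 155.86 + (+121) = 276.86.
T_out = 10⁶/276.86 = 3611.9 K → 3610 K; t = 36.1.
B = 138.5·ln(36.1 − 10) − 305.0 = 138.5·ln 26.1 − 305.0 = 138.5·3.2619 − 305.0 = 146.778.
Rounded: 147.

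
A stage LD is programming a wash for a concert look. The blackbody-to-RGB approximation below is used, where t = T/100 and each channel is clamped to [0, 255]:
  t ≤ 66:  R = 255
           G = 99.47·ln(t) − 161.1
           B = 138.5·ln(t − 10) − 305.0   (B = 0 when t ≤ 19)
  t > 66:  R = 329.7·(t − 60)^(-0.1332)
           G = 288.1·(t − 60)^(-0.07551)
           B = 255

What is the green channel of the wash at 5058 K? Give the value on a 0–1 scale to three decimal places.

t = 5058/100 = 50.58; the t ≤ 66 branch applies.
G = 99.47·ln 50.58 − 161.1 = 99.47·3.9236 − 161.1 = 229.176.
On a 0–1 scale: 229.176/255 = 0.8987 → 0.899.

0.899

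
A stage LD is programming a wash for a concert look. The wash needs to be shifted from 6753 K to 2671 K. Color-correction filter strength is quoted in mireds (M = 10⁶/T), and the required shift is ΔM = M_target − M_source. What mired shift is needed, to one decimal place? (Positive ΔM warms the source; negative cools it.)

+226.3 mireds

M_source = 10⁶/6753 = 148.082; M_target = 10⁶/2671 = 374.392.
ΔM = 374.392 − 148.082 = 226.309 → +226.3 mireds, a warming shift.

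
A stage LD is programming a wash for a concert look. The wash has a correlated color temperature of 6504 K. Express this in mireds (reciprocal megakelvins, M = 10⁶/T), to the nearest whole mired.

154 mireds

M = 10⁶ / 6504 = 153.752 → 154 mireds.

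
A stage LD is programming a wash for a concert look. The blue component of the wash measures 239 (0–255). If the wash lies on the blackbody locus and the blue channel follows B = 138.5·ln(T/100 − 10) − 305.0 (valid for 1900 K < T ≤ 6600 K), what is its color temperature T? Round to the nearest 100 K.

ln(t − 10) = (239 + 305.0) / 138.5 = 3.9278.
t − 10 = e^3.9278 = 50.795, so t = 60.795.
T = 100·t = 6079 K → 6100 K to the nearest 100 K.

6100 K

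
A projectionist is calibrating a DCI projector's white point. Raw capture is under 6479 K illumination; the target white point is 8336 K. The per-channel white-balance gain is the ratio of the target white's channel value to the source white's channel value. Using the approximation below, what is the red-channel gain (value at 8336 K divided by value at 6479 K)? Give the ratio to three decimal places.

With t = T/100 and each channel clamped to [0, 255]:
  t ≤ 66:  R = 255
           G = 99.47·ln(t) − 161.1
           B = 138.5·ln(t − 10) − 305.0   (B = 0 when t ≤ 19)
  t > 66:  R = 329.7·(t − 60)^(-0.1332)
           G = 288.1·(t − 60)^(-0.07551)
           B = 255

0.850

At 6479 K (t = 64.79):
  R = 255 by definition for t ≤ 66.
At 8336 K (t = 83.36):
  R = 329.7·(83.36 − 60)^(-0.1332) = 329.7·23.36^(-0.1332) = 329.7·0.65723 = 216.690.
Gain = 216.690 / 255.000 = 0.8498 → 0.850.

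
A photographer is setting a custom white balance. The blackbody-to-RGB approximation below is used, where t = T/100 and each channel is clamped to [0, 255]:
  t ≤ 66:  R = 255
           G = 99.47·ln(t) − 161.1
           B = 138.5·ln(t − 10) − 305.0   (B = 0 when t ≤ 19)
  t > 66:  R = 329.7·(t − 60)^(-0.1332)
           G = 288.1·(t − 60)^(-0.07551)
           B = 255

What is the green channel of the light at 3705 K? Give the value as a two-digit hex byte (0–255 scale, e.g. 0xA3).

t = 3705/100 = 37.05; the t ≤ 66 branch applies.
G = 99.47·ln 37.05 − 161.1 = 99.47·3.6123 − 161.1 = 198.212.
Rounded: 198; in hex, 0xC6.

0xC6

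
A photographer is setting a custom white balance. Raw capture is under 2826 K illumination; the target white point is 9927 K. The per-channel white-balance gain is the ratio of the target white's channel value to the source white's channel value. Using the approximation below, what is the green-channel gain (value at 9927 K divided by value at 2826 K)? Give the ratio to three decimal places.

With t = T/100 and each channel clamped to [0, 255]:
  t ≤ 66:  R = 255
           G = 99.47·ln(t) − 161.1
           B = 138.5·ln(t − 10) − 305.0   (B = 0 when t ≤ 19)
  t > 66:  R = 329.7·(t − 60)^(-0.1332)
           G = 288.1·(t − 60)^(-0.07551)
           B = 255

1.275

At 2826 K (t = 28.26):
  G = 99.47·ln 28.26 − 161.1 = 99.47·3.3414 − 161.1 = 171.274.
At 9927 K (t = 99.27):
  G = 288.1·(99.27 − 60)^(-0.07551) = 288.1·39.27^(-0.07551) = 288.1·0.75794 = 218.361.
Gain = 218.361 / 171.274 = 1.2749 → 1.275.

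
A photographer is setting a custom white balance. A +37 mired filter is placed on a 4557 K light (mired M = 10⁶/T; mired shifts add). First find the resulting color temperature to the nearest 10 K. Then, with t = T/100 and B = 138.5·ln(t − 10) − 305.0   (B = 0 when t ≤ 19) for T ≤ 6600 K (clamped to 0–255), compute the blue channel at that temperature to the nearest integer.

M_in = 10⁶/4557 = 219.44; M_out = 219.44 + (+37) = 256.44.
T_out = 10⁶/256.44 = 3899.5 K → 3900 K; t = 39.
B = 138.5·ln(39 − 10) − 305.0 = 138.5·ln 29 − 305.0 = 138.5·3.3673 − 305.0 = 161.370.
Rounded: 161.

161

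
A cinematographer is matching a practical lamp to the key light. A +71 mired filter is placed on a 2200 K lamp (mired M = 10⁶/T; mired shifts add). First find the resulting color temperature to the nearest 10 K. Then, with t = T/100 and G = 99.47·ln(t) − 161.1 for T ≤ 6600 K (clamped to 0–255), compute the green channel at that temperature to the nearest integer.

132

M_in = 10⁶/2200 = 454.55; M_out = 454.55 + (+71) = 525.55.
T_out = 10⁶/525.55 = 1902.8 K → 1900 K; t = 19.
G = 99.47·ln 19 − 161.1 = 99.47·2.9444 − 161.1 = 131.783.
Rounded: 132.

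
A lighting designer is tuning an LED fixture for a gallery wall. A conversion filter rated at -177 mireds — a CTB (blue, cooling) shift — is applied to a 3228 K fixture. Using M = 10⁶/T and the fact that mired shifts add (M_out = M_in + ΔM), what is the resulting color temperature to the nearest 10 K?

M_in = 10⁶/3228 = 309.79 mireds.
M_out = 309.79 + (-177) = 132.79 mireds.
T_out = 10⁶/132.79 = 7530.7 K → 7530 K.

7530 K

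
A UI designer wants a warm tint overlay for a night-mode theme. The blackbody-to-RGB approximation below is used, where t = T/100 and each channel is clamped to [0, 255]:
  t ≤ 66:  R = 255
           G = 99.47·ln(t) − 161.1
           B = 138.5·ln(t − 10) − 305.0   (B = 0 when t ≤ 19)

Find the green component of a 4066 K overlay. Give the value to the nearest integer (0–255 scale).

207

t = 4066/100 = 40.66; the t ≤ 66 branch applies.
G = 99.47·ln 40.66 − 161.1 = 99.47·3.7052 − 161.1 = 207.461.
Rounded: 207.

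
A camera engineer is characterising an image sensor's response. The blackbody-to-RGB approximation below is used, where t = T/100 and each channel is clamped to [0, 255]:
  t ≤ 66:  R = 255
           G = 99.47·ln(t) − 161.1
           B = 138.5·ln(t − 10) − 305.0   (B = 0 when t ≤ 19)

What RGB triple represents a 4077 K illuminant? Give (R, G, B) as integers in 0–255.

(255, 208, 170)

t = 4077/100 = 40.77; the t ≤ 66 branch applies.
R = 255 by definition for t ≤ 66.
G = 99.47·ln 40.77 − 161.1 = 99.47·3.7079 − 161.1 = 207.729.
B = 138.5·ln(40.77 − 10) − 305.0 = 138.5·ln 30.77 − 305.0 = 138.5·3.4265 − 305.0 = 169.576.
Rounded: (255, 208, 170).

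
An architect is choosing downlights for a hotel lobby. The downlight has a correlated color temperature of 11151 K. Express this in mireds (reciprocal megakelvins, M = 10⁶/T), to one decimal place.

89.7 mireds

M = 10⁶ / 11151 = 89.678 → 89.7 mireds.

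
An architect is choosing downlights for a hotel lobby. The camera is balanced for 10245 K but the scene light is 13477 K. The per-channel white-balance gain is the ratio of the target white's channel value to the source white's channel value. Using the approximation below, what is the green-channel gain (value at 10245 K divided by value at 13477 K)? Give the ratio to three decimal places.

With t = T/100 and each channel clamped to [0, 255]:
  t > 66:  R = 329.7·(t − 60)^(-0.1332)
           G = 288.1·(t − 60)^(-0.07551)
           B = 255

1.044

At 13477 K (t = 134.77):
  G = 288.1·(134.77 − 60)^(-0.07551) = 288.1·74.77^(-0.07551) = 288.1·0.72196 = 207.997.
At 10245 K (t = 102.45):
  G = 288.1·(102.45 − 60)^(-0.07551) = 288.1·42.45^(-0.07551) = 288.1·0.75349 = 217.081.
Gain = 217.081 / 207.997 = 1.0437 → 1.044.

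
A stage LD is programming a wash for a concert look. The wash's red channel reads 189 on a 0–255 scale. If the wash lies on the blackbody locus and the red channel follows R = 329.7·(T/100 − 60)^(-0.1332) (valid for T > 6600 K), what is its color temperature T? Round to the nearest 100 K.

(t − 60)^(-0.1332) = 189/329.7 = 0.57325.
t − 60 = 0.57325^(1/-0.1332) = 0.57325^(-7.508) = 65.199, so t = 125.199.
T = 100·t = 12520 K → 12500 K to the nearest 100 K.

12500 K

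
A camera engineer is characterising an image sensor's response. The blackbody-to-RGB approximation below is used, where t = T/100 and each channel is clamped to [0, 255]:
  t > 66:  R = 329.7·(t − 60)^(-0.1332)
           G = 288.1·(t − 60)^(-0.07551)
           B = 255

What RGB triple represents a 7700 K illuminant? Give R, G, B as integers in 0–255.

t = 7700/100 = 77; the t > 66 branch applies.
R = 329.7·(77 − 60)^(-0.1332) = 329.7·17^(-0.1332) = 329.7·0.68565 = 226.060.
G = 288.1·(77 − 60)^(-0.07551) = 288.1·17^(-0.07551) = 288.1·0.80740 = 232.612.
B = 255 by definition for t > 66.
Rounded: (226, 233, 255).

R=226, G=233, B=255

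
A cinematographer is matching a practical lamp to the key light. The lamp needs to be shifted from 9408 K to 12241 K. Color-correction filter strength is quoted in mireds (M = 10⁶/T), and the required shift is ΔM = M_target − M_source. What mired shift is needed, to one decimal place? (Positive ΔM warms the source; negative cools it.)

M_source = 10⁶/9408 = 106.293; M_target = 10⁶/12241 = 81.693.
ΔM = 81.693 − 106.293 = -24.600 → -24.6 mireds, a cooling shift.

-24.6 mireds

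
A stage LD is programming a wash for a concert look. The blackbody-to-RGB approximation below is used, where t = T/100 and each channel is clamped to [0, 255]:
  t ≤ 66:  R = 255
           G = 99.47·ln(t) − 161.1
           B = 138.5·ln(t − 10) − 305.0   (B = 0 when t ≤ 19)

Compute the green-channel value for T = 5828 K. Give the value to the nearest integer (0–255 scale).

243

t = 5828/100 = 58.28; the t ≤ 66 branch applies.
G = 99.47·ln 58.28 − 161.1 = 99.47·4.0653 − 161.1 = 243.271.
Rounded: 243.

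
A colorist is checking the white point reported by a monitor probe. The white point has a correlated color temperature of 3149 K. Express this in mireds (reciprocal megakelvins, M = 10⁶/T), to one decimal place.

317.6 mireds

M = 10⁶ / 3149 = 317.561 → 317.6 mireds.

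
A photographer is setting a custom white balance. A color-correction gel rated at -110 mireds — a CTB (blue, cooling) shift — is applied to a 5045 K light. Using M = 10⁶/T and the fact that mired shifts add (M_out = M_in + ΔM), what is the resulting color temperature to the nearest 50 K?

11350 K

M_in = 10⁶/5045 = 198.22 mireds.
M_out = 198.22 + (-110) = 88.22 mireds.
T_out = 10⁶/88.22 = 11335.8 K → 11350 K.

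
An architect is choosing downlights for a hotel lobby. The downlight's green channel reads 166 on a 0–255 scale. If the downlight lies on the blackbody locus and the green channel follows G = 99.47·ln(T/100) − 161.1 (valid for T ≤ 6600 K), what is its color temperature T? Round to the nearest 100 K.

ln t = (166 + 161.1) / 99.47 = 3.2884.
t = e^3.2884 = 26.801.
T = 100·t = 2680 K → 2700 K to the nearest 100 K.

2700 K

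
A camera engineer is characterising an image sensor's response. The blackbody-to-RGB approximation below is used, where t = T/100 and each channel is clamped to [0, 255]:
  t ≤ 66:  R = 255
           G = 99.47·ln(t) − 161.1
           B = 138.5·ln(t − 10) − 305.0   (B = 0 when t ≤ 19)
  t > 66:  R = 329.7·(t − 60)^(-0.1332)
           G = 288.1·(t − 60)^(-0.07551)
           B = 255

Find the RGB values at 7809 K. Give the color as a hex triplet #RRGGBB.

t = 7809/100 = 78.09; the t > 66 branch applies.
R = 329.7·(78.09 − 60)^(-0.1332) = 329.7·18.09^(-0.1332) = 329.7·0.68000 = 224.196.
G = 288.1·(78.09 − 60)^(-0.07551) = 288.1·18.09^(-0.07551) = 288.1·0.80362 = 231.523.
B = 255 by definition for t > 66.
Rounded: (224, 232, 255).
In hex: #E0E8FF.

#E0E8FF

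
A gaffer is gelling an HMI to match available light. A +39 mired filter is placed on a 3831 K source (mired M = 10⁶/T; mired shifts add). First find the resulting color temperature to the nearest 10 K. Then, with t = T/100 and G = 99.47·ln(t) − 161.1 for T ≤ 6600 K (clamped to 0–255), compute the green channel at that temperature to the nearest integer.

188

M_in = 10⁶/3831 = 261.03; M_out = 261.03 + (+39) = 300.03.
T_out = 10⁶/300.03 = 3333.0 K → 3330 K; t = 33.3.
G = 99.47·ln 33.3 − 161.1 = 99.47·3.5056 − 161.1 = 187.598.
Rounded: 188.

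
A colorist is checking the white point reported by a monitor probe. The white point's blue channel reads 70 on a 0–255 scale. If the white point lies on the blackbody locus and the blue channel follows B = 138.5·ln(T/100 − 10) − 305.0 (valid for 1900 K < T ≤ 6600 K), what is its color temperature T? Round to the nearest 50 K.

ln(t − 10) = (70 + 305.0) / 138.5 = 2.7076.
t − 10 = e^2.7076 = 14.993, so t = 24.993.
T = 100·t = 2499 K → 2500 K to the nearest 50 K.

2500 K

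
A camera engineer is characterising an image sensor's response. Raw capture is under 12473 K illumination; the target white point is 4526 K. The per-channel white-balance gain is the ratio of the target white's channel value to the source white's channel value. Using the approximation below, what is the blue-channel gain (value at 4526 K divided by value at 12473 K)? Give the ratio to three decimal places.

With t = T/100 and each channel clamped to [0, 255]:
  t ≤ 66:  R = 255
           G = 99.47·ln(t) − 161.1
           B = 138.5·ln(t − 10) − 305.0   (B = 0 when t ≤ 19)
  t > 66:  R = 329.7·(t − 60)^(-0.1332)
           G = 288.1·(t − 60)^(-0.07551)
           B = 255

At 12473 K (t = 124.73):
  B = 255 by definition for t > 66.
At 4526 K (t = 45.26):
  B = 138.5·ln(45.26 − 10) − 305.0 = 138.5·ln 35.26 − 305.0 = 138.5·3.5627 − 305.0 = 188.441.
Gain = 188.441 / 255.000 = 0.7390 → 0.739.

0.739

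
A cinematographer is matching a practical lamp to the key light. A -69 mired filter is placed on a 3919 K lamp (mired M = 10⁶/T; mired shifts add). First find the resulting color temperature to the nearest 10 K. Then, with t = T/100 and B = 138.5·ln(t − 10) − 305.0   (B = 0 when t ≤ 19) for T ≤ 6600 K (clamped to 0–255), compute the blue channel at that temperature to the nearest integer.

M_in = 10⁶/3919 = 255.17; M_out = 255.17 + (-69) = 186.17.
T_out = 10⁶/186.17 = 5371.5 K → 5370 K; t = 53.7.
B = 138.5·ln(53.7 − 10) − 305.0 = 138.5·ln 43.7 − 305.0 = 138.5·3.7773 − 305.0 = 218.163.
Rounded: 218.

218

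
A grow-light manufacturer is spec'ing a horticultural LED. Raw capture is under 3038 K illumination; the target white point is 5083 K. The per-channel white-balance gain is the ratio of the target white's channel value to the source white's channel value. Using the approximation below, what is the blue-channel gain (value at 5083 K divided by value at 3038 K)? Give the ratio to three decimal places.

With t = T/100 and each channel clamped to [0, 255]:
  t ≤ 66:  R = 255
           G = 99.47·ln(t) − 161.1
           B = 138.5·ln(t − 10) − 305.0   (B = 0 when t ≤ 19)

1.855

At 3038 K (t = 30.38):
  B = 138.5·ln(30.38 − 10) − 305.0 = 138.5·ln 20.38 − 305.0 = 138.5·3.0146 − 305.0 = 112.516.
At 5083 K (t = 50.83):
  B = 138.5·ln(50.83 − 10) − 305.0 = 138.5·ln 40.83 − 305.0 = 138.5·3.7094 − 305.0 = 208.754.
Gain = 208.754 / 112.516 = 1.8553 → 1.855.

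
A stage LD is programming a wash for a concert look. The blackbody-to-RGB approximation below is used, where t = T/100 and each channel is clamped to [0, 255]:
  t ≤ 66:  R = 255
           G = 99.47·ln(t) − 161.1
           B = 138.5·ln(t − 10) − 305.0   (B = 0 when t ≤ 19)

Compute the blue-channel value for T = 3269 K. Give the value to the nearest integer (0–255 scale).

127

t = 3269/100 = 32.69; the t ≤ 66 branch applies.
B = 138.5·ln(32.69 − 10) − 305.0 = 138.5·ln 22.69 − 305.0 = 138.5·3.1219 − 305.0 = 127.387.
Rounded: 127.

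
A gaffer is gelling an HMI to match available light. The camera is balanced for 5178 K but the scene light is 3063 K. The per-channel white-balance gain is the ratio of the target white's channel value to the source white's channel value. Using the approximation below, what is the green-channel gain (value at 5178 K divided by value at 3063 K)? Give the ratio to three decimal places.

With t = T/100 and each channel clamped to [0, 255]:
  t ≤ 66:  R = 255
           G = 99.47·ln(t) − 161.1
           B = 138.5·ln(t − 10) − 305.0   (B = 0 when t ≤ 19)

1.291

At 3063 K (t = 30.63):
  G = 99.47·ln 30.63 − 161.1 = 99.47·3.4220 − 161.1 = 179.284.
At 5178 K (t = 51.78):
  G = 99.47·ln 51.78 − 161.1 = 99.47·3.9470 − 161.1 = 231.508.
Gain = 231.508 / 179.284 = 1.2913 → 1.291.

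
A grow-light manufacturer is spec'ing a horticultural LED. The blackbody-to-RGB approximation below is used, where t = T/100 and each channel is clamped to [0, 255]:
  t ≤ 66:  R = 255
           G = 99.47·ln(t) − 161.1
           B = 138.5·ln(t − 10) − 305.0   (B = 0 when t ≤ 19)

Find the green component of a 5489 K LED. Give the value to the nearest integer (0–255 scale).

237

t = 5489/100 = 54.89; the t ≤ 66 branch applies.
G = 99.47·ln 54.89 − 161.1 = 99.47·4.0053 − 161.1 = 237.310.
Rounded: 237.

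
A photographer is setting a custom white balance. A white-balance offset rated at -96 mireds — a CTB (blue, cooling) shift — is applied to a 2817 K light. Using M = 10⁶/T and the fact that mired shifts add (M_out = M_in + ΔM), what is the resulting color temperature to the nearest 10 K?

M_in = 10⁶/2817 = 354.99 mireds.
M_out = 354.99 + (-96) = 258.99 mireds.
T_out = 10⁶/258.99 = 3861.2 K → 3860 K.

3860 K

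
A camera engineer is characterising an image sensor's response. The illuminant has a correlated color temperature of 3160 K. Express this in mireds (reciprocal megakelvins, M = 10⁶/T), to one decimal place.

316.5 mireds

M = 10⁶ / 3160 = 316.456 → 316.5 mireds.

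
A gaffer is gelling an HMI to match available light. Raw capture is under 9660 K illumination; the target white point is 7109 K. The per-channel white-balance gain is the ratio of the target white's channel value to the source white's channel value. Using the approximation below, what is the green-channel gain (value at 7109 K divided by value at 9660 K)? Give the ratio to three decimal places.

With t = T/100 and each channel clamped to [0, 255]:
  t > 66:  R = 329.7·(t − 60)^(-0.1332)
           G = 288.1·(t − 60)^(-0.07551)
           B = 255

At 9660 K (t = 96.6):
  G = 288.1·(96.6 − 60)^(-0.07551) = 288.1·36.6^(-0.07551) = 288.1·0.76198 = 219.525.
At 7109 K (t = 71.09):
  G = 288.1·(71.09 − 60)^(-0.07551) = 288.1·11.09^(-0.07551) = 288.1·0.83387 = 240.237.
Gain = 240.237 / 219.525 = 1.0943 → 1.094.

1.094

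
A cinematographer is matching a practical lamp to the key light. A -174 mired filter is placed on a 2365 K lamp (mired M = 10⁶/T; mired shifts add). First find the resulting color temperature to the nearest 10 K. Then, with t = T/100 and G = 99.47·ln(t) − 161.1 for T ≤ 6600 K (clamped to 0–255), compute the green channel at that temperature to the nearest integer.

M_in = 10⁶/2365 = 422.83; M_out = 422.83 + (-174) = 248.83.
T_out = 10⁶/248.83 = 4018.8 K → 4020 K; t = 40.2.
G = 99.47·ln 40.2 − 161.1 = 99.47·3.6939 − 161.1 = 206.329.
Rounded: 206.

206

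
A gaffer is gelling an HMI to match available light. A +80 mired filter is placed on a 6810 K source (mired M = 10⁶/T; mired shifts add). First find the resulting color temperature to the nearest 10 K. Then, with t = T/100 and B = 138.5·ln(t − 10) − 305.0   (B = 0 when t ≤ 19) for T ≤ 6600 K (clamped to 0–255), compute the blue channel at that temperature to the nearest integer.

184

M_in = 10⁶/6810 = 146.84; M_out = 146.84 + (+80) = 226.84.
T_out = 10⁶/226.84 = 4408.3 K → 4410 K; t = 44.1.
B = 138.5·ln(44.1 − 10) − 305.0 = 138.5·ln 34.1 − 305.0 = 138.5·3.5293 − 305.0 = 183.808.
Rounded: 184.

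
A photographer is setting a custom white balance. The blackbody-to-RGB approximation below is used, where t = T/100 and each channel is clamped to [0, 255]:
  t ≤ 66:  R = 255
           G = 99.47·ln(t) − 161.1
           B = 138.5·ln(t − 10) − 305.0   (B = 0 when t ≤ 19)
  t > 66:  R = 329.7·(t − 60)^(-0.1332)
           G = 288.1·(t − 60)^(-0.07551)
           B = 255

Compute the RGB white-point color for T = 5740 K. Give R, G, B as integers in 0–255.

t = 5740/100 = 57.4; the t ≤ 66 branch applies.
R = 255 by definition for t ≤ 66.
G = 99.47·ln 57.4 − 161.1 = 99.47·4.0500 − 161.1 = 241.758.
B = 138.5·ln(57.4 − 10) − 305.0 = 138.5·ln 47.4 − 305.0 = 138.5·3.8586 − 305.0 = 229.419.
Rounded: (255, 242, 229).

R=255, G=242, B=229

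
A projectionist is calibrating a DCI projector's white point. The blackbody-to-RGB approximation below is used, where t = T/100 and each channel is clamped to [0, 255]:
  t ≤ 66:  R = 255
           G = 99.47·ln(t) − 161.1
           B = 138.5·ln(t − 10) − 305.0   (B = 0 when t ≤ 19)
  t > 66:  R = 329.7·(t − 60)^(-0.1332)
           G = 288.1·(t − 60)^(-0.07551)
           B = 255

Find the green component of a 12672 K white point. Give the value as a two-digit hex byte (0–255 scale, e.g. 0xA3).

t = 12672/100 = 126.72; the t > 66 branch applies.
G = 288.1·(126.72 − 60)^(-0.07551) = 288.1·66.72^(-0.07551) = 288.1·0.72820 = 209.794.
Rounded: 210; in hex, 0xD2.

0xD2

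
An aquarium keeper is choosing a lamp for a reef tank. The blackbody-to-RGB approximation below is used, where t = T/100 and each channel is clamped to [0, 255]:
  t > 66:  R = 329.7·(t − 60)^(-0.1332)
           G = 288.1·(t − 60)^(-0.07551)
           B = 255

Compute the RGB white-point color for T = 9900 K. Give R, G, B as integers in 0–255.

t = 9900/100 = 99; the t > 66 branch applies.
R = 329.7·(99 − 60)^(-0.1332) = 329.7·39^(-0.1332) = 329.7·0.61386 = 202.390.
G = 288.1·(99 − 60)^(-0.07551) = 288.1·39^(-0.07551) = 288.1·0.75833 = 218.475.
B = 255 by definition for t > 66.
Rounded: (202, 218, 255).

R=202, G=218, B=255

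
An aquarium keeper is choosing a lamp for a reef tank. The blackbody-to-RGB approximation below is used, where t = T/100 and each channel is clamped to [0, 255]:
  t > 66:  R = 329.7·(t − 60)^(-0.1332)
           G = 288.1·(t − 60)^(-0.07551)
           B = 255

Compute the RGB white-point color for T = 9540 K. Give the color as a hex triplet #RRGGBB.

#CDDCFF

t = 9540/100 = 95.4; the t > 66 branch applies.
R = 329.7·(95.4 − 60)^(-0.1332) = 329.7·35.4^(-0.1332) = 329.7·0.62183 = 205.018.
G = 288.1·(95.4 − 60)^(-0.07551) = 288.1·35.4^(-0.07551) = 288.1·0.76390 = 220.079.
B = 255 by definition for t > 66.
Rounded: (205, 220, 255).
In hex: #CDDCFF.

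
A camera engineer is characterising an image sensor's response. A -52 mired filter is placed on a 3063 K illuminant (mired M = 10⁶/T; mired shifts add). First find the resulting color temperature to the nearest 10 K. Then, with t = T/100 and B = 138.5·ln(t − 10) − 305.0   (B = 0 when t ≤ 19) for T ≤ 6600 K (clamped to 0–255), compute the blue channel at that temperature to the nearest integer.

M_in = 10⁶/3063 = 326.48; M_out = 326.48 + (-52) = 274.48.
T_out = 10⁶/274.48 = 3643.3 K → 3640 K; t = 36.4.
B = 138.5·ln(36.4 − 10) − 305.0 = 138.5·ln 26.4 − 305.0 = 138.5·3.2734 − 305.0 = 148.361.
Rounded: 148.

148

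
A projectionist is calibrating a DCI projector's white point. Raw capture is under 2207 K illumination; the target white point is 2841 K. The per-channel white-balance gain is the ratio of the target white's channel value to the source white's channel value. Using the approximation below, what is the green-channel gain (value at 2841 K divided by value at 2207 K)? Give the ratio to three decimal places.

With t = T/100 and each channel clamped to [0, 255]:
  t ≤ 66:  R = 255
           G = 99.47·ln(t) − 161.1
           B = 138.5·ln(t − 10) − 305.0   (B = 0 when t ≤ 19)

1.171

At 2207 K (t = 22.07):
  G = 99.47·ln 22.07 − 161.1 = 99.47·3.0942 − 161.1 = 146.682.
At 2841 K (t = 28.41):
  G = 99.47·ln 28.41 − 161.1 = 99.47·3.3467 − 161.1 = 171.800.
Gain = 171.800 / 146.682 = 1.1712 → 1.171.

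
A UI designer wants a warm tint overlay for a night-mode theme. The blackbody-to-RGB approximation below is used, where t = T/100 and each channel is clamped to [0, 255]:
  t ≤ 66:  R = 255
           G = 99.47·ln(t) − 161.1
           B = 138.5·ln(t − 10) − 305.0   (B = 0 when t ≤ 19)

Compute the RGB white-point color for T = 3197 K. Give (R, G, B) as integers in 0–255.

t = 3197/100 = 31.97; the t ≤ 66 branch applies.
R = 255 by definition for t ≤ 66.
G = 99.47·ln 31.97 − 161.1 = 99.47·3.4648 − 161.1 = 183.543.
B = 138.5·ln(31.97 − 10) − 305.0 = 138.5·ln 21.97 − 305.0 = 138.5·3.0897 − 305.0 = 122.920.
Rounded: (255, 184, 123).

(255, 184, 123)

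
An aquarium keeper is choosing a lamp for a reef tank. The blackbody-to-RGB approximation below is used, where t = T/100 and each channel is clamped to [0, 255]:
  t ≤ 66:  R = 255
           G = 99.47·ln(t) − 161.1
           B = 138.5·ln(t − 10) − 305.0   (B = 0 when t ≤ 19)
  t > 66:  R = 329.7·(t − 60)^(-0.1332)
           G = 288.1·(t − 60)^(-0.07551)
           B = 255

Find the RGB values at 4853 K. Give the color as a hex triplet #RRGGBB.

#FFE1C9

t = 4853/100 = 48.53; the t ≤ 66 branch applies.
R = 255 by definition for t ≤ 66.
G = 99.47·ln 48.53 − 161.1 = 99.47·3.8822 − 161.1 = 225.061.
B = 138.5·ln(48.53 − 10) − 305.0 = 138.5·ln 38.53 − 305.0 = 138.5·3.6514 − 305.0 = 200.724.
Rounded: (255, 225, 201).
In hex: #FFE1C9.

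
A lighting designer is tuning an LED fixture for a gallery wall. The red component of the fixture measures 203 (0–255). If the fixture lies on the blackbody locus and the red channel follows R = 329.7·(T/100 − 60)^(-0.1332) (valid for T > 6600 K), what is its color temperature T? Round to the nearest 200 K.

9800 K

(t − 60)^(-0.1332) = 203/329.7 = 0.61571.
t − 60 = 0.61571^(1/-0.1332) = 0.61571^(-7.508) = 38.129, so t = 98.129.
T = 100·t = 9813 K → 9800 K to the nearest 200 K.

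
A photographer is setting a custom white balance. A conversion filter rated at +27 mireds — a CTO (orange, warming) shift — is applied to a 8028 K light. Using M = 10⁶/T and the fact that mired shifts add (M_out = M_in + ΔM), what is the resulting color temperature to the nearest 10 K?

M_in = 10⁶/8028 = 124.56 mireds.
M_out = 124.56 + (+27) = 151.56 mireds.
T_out = 10⁶/151.56 = 6597.9 K → 6600 K.

6600 K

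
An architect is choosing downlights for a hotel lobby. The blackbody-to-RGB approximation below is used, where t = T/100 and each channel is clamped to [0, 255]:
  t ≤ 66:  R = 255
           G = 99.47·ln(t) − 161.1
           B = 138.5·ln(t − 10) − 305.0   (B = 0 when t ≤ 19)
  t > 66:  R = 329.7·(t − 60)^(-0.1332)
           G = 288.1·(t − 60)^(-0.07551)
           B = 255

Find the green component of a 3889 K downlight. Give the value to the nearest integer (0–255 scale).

t = 3889/100 = 38.89; the t ≤ 66 branch applies.
G = 99.47·ln 38.89 − 161.1 = 99.47·3.6607 − 161.1 = 203.034.
Rounded: 203.

203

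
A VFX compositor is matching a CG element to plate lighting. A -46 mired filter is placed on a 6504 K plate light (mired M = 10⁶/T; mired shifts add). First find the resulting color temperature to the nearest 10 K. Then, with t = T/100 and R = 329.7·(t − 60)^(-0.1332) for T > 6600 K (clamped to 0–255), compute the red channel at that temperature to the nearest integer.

207

M_in = 10⁶/6504 = 153.75; M_out = 153.75 + (-46) = 107.75.
T_out = 10⁶/107.75 = 9280.6 K → 9280 K; t = 92.8.
R = 329.7·(92.8 − 60)^(-0.1332) = 329.7·32.8^(-0.1332) = 329.7·0.62818 = 207.112.
Rounded: 207.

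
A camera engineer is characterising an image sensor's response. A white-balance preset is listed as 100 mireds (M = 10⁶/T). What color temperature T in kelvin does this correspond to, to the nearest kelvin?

10000 K

T = 10⁶ / 100 = 10000.00 K → 10000 K.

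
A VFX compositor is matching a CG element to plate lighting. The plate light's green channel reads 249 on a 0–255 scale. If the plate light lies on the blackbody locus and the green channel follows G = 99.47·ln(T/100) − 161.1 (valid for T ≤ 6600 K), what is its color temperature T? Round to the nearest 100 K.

ln t = (249 + 161.1) / 99.47 = 4.1229.
t = e^4.1229 = 61.735.
T = 100·t = 6174 K → 6200 K to the nearest 100 K.

6200 K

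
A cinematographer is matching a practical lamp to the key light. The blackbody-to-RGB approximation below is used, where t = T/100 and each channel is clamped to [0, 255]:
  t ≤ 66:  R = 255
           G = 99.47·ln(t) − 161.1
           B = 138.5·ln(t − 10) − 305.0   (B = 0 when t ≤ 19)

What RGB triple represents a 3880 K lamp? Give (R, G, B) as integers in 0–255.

t = 3880/100 = 38.8; the t ≤ 66 branch applies.
R = 255 by definition for t ≤ 66.
G = 99.47·ln 38.8 − 161.1 = 99.47·3.6584 − 161.1 = 202.803.
B = 138.5·ln(38.8 − 10) − 305.0 = 138.5·ln 28.8 − 305.0 = 138.5·3.3604 − 305.0 = 160.412.
Rounded: (255, 203, 160).

(255, 203, 160)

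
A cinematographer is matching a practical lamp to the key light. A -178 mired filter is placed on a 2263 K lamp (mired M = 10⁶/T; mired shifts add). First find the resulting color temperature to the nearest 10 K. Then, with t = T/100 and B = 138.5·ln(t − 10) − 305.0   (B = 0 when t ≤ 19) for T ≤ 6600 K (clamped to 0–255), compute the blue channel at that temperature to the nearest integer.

156

M_in = 10⁶/2263 = 441.89; M_out = 441.89 + (-178) = 263.89.
T_out = 10⁶/263.89 = 3789.4 K → 3790 K; t = 37.9.
B = 138.5·ln(37.9 − 10) − 305.0 = 138.5·ln 27.9 − 305.0 = 138.5·3.3286 − 305.0 = 156.015.
Rounded: 156.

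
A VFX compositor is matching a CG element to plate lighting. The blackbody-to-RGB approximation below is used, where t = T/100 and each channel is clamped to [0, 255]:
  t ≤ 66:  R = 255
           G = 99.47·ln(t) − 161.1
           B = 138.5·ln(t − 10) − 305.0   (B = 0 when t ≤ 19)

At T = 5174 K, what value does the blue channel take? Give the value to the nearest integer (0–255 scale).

t = 5174/100 = 51.74; the t ≤ 66 branch applies.
B = 138.5·ln(51.74 − 10) − 305.0 = 138.5·ln 41.74 − 305.0 = 138.5·3.7315 − 305.0 = 211.807.
Rounded: 212.

212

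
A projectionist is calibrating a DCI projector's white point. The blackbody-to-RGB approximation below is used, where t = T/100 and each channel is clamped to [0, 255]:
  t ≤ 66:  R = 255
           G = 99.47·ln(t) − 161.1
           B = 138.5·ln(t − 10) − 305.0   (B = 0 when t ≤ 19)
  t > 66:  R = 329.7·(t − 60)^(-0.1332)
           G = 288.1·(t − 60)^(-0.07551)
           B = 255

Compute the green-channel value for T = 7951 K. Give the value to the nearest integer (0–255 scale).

230

t = 7951/100 = 79.51; the t > 66 branch applies.
G = 288.1·(79.51 − 60)^(-0.07551) = 288.1·19.51^(-0.07551) = 288.1·0.79905 = 230.206.
Rounded: 230.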